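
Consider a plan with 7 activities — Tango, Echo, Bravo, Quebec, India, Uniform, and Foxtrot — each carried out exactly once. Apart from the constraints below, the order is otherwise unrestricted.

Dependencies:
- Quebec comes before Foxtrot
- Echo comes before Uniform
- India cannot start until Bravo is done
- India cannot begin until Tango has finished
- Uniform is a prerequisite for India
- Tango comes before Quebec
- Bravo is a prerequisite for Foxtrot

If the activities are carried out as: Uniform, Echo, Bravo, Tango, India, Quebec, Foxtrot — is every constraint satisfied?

No

The sequence places Uniform ahead of Echo.
Since Echo is required before Uniform, the ordering is invalid.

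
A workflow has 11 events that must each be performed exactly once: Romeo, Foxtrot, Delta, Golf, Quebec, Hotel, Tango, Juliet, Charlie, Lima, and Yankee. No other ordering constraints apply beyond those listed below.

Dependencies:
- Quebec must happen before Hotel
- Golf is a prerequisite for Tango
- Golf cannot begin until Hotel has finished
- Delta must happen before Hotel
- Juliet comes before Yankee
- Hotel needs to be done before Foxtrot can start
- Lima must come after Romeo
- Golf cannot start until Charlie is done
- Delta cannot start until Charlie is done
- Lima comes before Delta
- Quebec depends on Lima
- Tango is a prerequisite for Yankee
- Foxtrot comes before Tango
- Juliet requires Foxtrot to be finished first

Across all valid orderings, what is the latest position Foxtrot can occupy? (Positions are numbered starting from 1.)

8

Every event that must follow Foxtrot has to come after it. Tracing all chains starting from Foxtrot, those events are: Tango, Juliet, Yankee — 3 in total.
So at least 3 events follow Foxtrot, putting Foxtrot no later than position 8. That position is achievable by scheduling everything else first.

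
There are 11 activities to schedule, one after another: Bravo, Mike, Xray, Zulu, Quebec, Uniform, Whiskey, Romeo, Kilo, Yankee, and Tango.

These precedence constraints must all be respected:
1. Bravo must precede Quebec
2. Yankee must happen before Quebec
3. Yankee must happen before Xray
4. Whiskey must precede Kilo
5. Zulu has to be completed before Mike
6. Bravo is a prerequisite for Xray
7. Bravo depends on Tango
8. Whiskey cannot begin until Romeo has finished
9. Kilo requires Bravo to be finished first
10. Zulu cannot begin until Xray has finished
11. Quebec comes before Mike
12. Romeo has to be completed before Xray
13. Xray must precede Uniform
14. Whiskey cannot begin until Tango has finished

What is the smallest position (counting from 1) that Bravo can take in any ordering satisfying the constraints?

2

The only activity forced before Bravo (directly or transitively) is Tango.
So at minimum 1 activity comes before Bravo, putting Bravo no earlier than position 2. That position is achievable by scheduling exactly that predecessor first.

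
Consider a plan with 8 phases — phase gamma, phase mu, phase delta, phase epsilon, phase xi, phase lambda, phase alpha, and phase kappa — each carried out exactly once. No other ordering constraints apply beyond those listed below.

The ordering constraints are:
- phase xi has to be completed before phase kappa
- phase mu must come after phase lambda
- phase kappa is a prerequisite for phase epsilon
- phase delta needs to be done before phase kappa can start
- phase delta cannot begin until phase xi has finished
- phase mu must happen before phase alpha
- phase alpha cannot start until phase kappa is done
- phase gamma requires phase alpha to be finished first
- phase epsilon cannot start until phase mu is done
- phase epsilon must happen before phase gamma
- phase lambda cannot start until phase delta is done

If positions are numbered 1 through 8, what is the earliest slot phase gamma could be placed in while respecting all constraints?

Working backwards through the constraints from phase gamma, its full set of required predecessors is phase mu, phase delta, phase epsilon, phase xi, phase lambda, phase alpha, phase kappa — 7 of them.
With 7 mandatory predecessors, the earliest phase gamma can sit is position 7+1 = 8, and placing just those 7 first achieves it.

8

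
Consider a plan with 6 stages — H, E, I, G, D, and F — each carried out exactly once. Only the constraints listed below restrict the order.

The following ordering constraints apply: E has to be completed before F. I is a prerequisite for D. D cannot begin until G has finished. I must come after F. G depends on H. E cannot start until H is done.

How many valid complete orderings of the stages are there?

4

Only H has no prerequisites, so it must go first.
Counting all ways to extend the partial order to a total order gives 4.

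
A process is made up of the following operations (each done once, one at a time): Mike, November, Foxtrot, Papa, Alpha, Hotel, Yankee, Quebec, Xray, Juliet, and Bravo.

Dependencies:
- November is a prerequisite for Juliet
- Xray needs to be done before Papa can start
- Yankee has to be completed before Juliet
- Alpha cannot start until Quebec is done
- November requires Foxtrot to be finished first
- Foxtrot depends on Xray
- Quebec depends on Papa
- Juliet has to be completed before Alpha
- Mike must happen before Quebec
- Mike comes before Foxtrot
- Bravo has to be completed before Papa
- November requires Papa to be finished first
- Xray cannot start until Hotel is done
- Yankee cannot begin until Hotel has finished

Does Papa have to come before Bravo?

No

The constraints actually force Bravo before Papa (via Bravo → Papa), not the other way around.
So Papa does not have to come before Bravo — it cannot.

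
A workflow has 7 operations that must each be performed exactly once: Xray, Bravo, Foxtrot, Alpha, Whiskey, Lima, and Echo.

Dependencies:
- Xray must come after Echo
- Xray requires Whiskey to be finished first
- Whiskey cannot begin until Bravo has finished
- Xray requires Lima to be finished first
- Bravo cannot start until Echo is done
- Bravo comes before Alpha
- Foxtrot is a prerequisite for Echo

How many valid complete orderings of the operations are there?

17

The operations with no prerequisites are Foxtrot, Lima; any of them can be placed first.
Enumerating by repeatedly choosing an available operation (one whose prerequisites are all placed) gives 17 distinct complete orderings.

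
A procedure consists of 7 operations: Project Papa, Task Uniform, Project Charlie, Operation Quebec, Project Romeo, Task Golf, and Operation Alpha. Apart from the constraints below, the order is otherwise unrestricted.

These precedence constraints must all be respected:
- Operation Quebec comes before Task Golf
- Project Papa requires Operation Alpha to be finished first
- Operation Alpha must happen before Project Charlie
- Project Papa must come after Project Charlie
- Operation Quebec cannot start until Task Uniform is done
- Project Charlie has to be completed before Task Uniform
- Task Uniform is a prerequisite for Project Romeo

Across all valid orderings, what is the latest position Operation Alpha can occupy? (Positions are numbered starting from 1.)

Every operation that must follow Operation Alpha has to come after it. Tracing all chains starting from Operation Alpha, those operations are: Project Papa, Task Uniform, Project Charlie, Operation Quebec, Project Romeo, Task Golf — 6 in total.
With 6 mandatory successors out of 7 operations total, the latest slot for Operation Alpha is 7−6 = 1, and it's reachable by doing all non-successors before Operation Alpha.

1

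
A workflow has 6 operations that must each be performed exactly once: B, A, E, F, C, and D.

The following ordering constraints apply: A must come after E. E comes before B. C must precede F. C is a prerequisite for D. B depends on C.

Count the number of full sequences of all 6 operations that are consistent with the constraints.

70

The operations with no prerequisites are E, C; any of them can be placed first.
Systematically extending each partial ordering one operation at a time and counting, there are 70 complete orderings.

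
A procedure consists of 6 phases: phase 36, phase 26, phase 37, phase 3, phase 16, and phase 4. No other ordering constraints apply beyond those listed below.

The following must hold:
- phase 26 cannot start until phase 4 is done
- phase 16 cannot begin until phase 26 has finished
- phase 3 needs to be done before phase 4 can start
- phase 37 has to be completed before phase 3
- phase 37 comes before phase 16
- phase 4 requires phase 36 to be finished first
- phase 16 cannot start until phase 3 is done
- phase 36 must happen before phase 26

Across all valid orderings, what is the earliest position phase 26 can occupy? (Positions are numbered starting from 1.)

5

Working backwards through the constraints from phase 26, its full set of required predecessors is phase 36, phase 37, phase 3, phase 4 — 4 of them.
So at minimum 4 phases come before phase 26, putting phase 26 no earlier than position 5. That position is achievable by scheduling exactly those predecessors first.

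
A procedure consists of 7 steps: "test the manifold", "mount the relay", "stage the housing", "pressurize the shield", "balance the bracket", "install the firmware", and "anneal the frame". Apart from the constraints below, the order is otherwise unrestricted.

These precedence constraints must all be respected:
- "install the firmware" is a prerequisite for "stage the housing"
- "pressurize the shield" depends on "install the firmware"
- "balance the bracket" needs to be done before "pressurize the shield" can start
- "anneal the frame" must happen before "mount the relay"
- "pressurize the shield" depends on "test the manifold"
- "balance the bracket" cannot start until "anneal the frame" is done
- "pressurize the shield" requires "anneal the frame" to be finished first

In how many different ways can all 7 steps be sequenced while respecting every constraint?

214

3 steps have no prerequisites ("test the manifold", "install the firmware", "anneal the frame"), so any of them could come first.
Counting all ways to extend the partial order to a total order gives 214.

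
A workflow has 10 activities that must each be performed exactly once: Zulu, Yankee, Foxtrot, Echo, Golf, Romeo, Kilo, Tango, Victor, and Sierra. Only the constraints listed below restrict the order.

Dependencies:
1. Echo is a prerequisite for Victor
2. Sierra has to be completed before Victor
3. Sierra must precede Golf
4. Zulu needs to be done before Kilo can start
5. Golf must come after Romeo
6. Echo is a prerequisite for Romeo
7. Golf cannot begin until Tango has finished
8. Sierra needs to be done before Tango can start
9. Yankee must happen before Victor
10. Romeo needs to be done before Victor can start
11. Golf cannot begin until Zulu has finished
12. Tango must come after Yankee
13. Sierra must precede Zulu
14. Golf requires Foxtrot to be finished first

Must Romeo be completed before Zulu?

No

Romeo and Zulu are not related by any chain of constraints.
A valid ordering placing Zulu before Romeo exists, so the answer is no.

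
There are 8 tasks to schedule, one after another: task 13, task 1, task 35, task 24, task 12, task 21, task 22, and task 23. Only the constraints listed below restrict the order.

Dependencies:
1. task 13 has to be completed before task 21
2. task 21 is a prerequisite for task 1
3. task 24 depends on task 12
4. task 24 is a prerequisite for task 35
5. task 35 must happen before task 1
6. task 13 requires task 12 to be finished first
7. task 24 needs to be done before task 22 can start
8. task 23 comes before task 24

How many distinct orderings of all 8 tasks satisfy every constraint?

66

2 tasks have no prerequisites (task 12, task 23), so any of them could come first.
Systematically extending each partial ordering one task at a time and counting, there are 66 complete orderings.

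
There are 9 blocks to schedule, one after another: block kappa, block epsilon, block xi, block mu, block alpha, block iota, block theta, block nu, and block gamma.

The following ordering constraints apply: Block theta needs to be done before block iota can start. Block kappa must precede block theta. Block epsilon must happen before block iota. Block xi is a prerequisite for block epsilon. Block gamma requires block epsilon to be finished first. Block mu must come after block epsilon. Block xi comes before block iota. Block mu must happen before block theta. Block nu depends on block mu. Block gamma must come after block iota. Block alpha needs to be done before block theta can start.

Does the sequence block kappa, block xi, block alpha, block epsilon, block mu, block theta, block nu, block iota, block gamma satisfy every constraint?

Checking each listed constraint against this order: for instance, block xi is in position 2 and block iota in position 8, so that constraint holds — and the remaining constraints check out the same way.

Yes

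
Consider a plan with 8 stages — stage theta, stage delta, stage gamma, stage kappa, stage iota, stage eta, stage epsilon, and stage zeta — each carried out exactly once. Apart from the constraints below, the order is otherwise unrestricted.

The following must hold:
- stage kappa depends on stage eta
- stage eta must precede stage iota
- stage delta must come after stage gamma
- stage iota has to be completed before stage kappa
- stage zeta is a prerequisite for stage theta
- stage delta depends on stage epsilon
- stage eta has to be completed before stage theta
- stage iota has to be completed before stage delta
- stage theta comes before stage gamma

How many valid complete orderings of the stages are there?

The stages with no prerequisites are stage eta, stage epsilon, stage zeta; any of them can be placed first.
Enumerating by repeatedly choosing an available stage (one whose prerequisites are all placed) gives 154 distinct complete orderings.

154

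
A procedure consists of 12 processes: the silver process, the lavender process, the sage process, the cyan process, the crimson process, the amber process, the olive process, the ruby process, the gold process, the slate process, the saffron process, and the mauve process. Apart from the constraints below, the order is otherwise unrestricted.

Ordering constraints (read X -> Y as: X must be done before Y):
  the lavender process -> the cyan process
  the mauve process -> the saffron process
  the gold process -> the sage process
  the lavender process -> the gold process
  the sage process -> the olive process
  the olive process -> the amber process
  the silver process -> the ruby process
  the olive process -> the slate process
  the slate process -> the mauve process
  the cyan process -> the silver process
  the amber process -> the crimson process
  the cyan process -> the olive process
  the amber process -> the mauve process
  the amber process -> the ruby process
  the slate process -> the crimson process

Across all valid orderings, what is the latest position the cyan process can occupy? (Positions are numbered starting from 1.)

Every process that must follow the cyan process has to come after it. Tracing all chains starting from the cyan process, those processes are: the silver process, the crimson process, the amber process, the olive process, the ruby process, the slate process, the saffron process, the mauve process — 8 in total.
So at least 8 processes follow the cyan process, putting the cyan process no later than position 4. That position is achievable by scheduling everything else first.

4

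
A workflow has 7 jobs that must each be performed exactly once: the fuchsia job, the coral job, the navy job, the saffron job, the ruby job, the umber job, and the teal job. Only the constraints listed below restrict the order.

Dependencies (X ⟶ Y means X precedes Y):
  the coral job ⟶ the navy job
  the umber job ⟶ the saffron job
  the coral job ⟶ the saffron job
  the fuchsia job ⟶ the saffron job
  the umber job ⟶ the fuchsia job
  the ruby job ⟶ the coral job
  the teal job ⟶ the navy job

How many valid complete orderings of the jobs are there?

81

The jobs with no prerequisites are the ruby job, the umber job, the teal job; any of them can be placed first.
Systematically extending each partial ordering one job at a time and counting, there are 81 complete orderings.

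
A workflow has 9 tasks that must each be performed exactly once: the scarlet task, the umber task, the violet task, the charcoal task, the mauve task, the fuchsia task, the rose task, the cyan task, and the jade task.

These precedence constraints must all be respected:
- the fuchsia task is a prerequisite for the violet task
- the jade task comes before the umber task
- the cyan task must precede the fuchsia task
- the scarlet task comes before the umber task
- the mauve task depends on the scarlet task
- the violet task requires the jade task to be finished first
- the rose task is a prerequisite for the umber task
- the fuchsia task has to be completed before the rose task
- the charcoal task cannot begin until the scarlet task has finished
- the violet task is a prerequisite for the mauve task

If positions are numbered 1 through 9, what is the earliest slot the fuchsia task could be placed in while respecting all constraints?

Working backwards through the constraints from the fuchsia task, its only required predecessor is the cyan task.
With 1 mandatory predecessor, the earliest the fuchsia task can sit is position 1+1 = 2, and placing just that one first achieves it.

2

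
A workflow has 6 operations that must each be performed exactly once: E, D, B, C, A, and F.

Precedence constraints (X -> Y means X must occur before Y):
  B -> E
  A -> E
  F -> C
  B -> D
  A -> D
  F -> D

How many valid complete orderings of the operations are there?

52

The operations with no prerequisites are B, A, F; any of them can be placed first.
Systematically extending each partial ordering one operation at a time and counting, there are 52 complete orderings.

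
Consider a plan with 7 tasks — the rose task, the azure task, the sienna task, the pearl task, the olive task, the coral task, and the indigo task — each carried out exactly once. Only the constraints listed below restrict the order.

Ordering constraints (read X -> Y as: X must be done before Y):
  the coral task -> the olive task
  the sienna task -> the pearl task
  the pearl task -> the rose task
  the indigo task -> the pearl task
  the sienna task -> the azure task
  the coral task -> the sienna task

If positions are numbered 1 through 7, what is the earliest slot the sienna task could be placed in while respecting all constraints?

Working backwards through the constraints from the sienna task, its only required predecessor is the coral task.
So at minimum 1 task comes before the sienna task, putting the sienna task no earlier than position 2. That position is achievable by scheduling exactly that predecessor first.

2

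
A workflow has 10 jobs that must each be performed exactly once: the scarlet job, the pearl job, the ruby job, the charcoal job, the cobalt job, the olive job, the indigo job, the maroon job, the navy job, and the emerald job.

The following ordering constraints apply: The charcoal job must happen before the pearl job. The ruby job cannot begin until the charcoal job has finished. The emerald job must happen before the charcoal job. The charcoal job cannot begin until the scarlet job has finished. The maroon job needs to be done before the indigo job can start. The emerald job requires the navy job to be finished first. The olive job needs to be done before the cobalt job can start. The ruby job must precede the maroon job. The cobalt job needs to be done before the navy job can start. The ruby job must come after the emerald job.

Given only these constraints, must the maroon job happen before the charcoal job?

No

The constraints actually force the charcoal job before the maroon job (via the charcoal job → the ruby job → the maroon job), not the other way around.
So the maroon job does not have to come before the charcoal job — it cannot.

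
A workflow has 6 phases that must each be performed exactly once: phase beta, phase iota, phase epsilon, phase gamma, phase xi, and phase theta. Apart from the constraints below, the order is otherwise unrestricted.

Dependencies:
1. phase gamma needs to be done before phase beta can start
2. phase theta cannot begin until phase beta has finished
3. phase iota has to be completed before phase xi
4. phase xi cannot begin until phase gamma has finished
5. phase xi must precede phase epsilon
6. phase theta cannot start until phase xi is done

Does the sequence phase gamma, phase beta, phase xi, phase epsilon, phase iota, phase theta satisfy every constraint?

No

Here phase iota comes after phase xi.
That contradicts the constraint that phase iota must precede phase xi.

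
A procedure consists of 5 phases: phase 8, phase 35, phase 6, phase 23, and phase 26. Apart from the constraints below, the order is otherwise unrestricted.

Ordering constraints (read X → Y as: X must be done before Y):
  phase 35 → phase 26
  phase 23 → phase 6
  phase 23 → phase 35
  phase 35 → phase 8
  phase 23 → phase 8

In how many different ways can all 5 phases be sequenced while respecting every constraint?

Only phase 23 has no prerequisites, so it must go first.
Enumerating by repeatedly choosing an available phase (one whose prerequisites are all placed) gives 8 distinct complete orderings.

8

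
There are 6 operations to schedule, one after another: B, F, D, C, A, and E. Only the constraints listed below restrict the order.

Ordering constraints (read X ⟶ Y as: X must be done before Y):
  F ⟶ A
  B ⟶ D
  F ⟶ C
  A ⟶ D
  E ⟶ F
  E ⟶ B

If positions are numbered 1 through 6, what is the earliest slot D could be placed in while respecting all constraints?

Every operation that must precede D has to come before it. Tracing all chains that end at D, those operations are: B, F, A, E — 4 in total.
With 4 mandatory predecessors, the earliest D can sit is position 4+1 = 5, and placing just those 4 first achieves it.

5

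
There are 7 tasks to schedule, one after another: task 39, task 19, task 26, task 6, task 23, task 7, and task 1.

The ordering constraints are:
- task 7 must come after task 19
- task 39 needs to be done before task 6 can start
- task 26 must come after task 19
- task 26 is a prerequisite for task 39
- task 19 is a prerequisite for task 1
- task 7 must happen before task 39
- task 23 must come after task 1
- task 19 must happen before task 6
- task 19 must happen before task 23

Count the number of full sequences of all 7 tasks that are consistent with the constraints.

Task 19 is the only task with nothing required before it, so every ordering starts there.
Enumerating by repeatedly choosing an available task (one whose prerequisites are all placed) gives 30 distinct complete orderings.

30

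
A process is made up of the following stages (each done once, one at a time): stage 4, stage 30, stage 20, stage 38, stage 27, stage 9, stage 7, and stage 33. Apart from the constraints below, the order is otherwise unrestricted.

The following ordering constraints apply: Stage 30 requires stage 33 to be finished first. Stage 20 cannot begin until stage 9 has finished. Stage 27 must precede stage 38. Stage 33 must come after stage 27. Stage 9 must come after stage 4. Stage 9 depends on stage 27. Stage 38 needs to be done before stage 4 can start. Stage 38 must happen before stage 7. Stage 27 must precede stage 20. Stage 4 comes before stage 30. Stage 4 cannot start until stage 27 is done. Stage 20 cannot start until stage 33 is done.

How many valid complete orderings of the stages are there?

Stage 27 is the only stage with nothing required before it, so every ordering starts there.
Enumerating by repeatedly choosing an available stage (one whose prerequisites are all placed) gives 63 distinct complete orderings.

63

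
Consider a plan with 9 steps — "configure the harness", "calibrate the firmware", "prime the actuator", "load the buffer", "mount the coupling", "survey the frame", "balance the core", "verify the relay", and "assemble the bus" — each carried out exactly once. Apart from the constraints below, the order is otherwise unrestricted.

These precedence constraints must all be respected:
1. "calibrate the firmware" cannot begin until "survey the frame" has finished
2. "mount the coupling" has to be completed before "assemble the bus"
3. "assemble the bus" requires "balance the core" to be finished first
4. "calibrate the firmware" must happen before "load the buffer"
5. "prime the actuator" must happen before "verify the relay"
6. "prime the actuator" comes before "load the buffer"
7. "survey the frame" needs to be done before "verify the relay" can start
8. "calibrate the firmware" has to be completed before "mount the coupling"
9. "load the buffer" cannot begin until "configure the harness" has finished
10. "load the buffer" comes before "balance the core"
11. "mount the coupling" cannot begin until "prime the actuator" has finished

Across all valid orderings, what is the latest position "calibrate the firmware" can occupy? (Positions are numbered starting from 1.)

5

The steps that are forced after "calibrate the firmware", directly or by a chain of constraints, are "load the buffer", "mount the coupling", "balance the core", "assemble the bus". That's 4 steps.
With 4 mandatory successors out of 9 steps total, the latest slot for "calibrate the firmware" is 9−4 = 5, and it's reachable by doing all non-successors before "calibrate the firmware".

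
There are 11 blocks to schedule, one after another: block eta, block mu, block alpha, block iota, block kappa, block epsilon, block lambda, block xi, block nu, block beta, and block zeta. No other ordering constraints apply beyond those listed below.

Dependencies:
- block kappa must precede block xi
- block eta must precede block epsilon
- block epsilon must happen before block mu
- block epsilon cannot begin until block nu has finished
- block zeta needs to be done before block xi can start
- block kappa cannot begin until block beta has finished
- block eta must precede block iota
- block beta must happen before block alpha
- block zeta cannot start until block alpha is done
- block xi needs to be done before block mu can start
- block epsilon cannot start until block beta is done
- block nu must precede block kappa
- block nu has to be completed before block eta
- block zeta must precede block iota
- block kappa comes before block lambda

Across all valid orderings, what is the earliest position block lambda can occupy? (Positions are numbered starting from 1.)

4

The blocks that are forced before block lambda, directly or transitively, are block kappa, block nu, block beta. That's 3 blocks.
So at minimum 3 blocks come before block lambda, putting block lambda no earlier than position 4. That position is achievable by scheduling exactly those predecessors first.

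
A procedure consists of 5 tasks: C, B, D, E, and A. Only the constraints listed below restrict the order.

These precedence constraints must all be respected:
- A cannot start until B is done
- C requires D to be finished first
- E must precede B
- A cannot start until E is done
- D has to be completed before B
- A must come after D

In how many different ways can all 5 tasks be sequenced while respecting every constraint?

7

The tasks with no prerequisites are D, E; any of them can be placed first.
Enumerating by repeatedly choosing an available task (one whose prerequisites are all placed) gives 7 distinct complete orderings.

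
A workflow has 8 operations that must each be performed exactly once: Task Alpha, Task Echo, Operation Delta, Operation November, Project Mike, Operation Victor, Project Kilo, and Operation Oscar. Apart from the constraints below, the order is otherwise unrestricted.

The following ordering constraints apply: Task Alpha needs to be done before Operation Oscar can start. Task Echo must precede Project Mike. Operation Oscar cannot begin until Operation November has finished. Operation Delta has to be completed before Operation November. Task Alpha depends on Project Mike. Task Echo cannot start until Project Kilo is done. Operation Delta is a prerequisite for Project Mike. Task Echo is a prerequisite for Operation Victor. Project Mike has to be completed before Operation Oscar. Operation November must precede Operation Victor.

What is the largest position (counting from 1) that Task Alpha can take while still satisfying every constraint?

Following the constraints forward from Task Alpha, its only required successor is Operation Oscar.
So at least 1 operation follows Task Alpha, putting Task Alpha no later than position 7. That position is achievable by scheduling everything else first.

7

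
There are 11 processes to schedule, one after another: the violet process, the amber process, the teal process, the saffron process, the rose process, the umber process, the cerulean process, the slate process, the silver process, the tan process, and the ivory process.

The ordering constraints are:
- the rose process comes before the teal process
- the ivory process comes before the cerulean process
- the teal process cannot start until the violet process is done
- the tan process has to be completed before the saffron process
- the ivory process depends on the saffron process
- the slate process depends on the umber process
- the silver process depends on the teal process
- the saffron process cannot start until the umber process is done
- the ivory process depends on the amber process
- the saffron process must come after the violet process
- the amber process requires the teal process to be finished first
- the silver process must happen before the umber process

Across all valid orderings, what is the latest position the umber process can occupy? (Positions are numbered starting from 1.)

7

The processes that are forced after the umber process, directly or by a chain of constraints, are the saffron process, the cerulean process, the slate process, the ivory process. That's 4 processes.
With 4 mandatory successors out of 11 processes total, the latest slot for the umber process is 11−4 = 7, and it's reachable by doing all non-successors before the umber process.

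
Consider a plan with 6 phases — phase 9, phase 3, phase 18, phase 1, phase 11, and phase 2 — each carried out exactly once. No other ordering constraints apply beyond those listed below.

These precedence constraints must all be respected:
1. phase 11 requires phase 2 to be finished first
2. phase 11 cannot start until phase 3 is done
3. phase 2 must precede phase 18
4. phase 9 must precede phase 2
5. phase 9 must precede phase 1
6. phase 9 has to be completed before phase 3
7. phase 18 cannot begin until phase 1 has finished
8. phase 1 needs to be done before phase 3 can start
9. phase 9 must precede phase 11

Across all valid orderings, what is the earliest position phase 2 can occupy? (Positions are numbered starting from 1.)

The only phase forced before phase 2 (directly or transitively) is phase 9.
With 1 mandatory predecessor, the earliest phase 2 can sit is position 1+1 = 2, and placing just that one first achieves it.

2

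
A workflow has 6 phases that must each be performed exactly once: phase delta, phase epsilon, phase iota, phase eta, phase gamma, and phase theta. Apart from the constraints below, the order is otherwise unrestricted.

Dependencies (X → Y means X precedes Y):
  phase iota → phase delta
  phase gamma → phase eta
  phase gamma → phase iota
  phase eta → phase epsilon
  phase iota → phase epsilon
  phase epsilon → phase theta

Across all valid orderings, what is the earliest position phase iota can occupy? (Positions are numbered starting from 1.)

Working backwards through the constraints from phase iota, its only required predecessor is phase gamma.
With 1 mandatory predecessor, the earliest phase iota can sit is position 1+1 = 2, and placing just that one first achieves it.

2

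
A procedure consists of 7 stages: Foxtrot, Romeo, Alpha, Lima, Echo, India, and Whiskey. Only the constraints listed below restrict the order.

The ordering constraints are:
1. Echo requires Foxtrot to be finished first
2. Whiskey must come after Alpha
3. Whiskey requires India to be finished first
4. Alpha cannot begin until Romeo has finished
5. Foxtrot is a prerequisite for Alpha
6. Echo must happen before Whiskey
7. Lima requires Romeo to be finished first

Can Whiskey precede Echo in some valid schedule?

No

Following Echo → Whiskey, Echo must precede Whiskey in every valid ordering.
So no valid ordering can have Whiskey before Echo.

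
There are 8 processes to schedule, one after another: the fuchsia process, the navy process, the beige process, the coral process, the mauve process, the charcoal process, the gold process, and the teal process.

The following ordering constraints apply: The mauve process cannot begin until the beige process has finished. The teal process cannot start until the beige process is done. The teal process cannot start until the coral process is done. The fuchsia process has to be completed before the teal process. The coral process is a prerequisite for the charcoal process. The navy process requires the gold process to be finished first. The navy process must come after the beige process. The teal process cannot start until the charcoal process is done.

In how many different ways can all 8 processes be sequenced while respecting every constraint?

4 processes have no prerequisites (the fuchsia process, the beige process, the coral process, the gold process), so any of them could come first.
Systematically extending each partial ordering one process at a time and counting, there are 1011 complete orderings.

1011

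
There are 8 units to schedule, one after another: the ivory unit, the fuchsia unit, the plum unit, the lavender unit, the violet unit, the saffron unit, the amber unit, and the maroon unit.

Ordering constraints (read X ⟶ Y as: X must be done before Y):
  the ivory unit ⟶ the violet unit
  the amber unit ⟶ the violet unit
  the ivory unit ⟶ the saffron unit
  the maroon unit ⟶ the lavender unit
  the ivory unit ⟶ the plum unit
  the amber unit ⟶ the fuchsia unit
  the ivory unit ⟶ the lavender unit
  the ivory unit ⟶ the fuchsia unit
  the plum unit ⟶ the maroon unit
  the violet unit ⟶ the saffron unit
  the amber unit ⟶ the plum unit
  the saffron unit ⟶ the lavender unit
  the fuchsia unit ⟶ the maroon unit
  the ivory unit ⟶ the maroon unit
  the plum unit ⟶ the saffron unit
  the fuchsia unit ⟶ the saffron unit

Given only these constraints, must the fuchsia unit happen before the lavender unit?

Tracing the constraints gives a chain: the fuchsia unit → the saffron unit → the lavender unit.
Hence the fuchsia unit necessarily comes before the lavender unit.

Yes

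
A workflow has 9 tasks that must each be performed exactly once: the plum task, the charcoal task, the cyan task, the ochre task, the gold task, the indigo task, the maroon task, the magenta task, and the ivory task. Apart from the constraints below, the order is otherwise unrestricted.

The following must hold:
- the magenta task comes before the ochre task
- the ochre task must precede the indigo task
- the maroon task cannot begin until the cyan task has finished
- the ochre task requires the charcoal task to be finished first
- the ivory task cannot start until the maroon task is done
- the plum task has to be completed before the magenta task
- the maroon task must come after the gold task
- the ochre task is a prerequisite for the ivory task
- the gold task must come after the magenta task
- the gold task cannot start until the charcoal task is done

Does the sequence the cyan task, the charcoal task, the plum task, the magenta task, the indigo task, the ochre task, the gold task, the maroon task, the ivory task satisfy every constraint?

In the proposed order, the indigo task appears before the ochre task.
Since the ochre task is required before the indigo task, the ordering is invalid.

No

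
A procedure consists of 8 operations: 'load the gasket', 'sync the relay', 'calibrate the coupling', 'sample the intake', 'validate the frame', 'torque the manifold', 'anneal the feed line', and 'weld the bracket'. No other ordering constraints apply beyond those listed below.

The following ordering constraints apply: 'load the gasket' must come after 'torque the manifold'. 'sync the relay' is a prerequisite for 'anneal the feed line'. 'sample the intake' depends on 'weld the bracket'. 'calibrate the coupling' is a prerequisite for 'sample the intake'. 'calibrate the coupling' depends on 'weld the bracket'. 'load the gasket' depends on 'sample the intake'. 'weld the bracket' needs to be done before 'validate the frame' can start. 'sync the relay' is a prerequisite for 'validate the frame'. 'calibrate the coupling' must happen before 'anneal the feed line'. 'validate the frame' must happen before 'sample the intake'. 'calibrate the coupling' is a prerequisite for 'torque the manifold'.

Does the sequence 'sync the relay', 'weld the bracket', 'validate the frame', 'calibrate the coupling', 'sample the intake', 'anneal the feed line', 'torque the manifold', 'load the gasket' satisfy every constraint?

Yes

Checking each listed constraint against this order: for instance, 'sync the relay' is in position 1 and 'anneal the feed line' in position 6, so that constraint holds — and the remaining constraints check out the same way.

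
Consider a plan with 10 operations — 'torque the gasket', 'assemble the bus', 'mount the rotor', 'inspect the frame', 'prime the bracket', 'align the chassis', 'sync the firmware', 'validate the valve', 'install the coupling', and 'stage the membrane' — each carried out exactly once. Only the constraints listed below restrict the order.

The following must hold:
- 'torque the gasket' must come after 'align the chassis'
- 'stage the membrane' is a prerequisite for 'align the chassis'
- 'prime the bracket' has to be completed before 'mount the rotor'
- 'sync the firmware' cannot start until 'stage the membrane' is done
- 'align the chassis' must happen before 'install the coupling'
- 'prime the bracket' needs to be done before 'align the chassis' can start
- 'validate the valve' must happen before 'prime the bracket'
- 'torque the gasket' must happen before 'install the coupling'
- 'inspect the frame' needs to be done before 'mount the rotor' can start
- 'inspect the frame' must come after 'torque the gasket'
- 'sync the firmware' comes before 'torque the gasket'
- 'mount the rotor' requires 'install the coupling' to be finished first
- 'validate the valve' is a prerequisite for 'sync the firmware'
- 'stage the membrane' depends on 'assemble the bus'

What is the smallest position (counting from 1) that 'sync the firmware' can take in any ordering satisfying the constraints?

The operations that are forced before 'sync the firmware', directly or transitively, are 'assemble the bus', 'validate the valve', 'stage the membrane'. That's 3 operations.
With 3 mandatory predecessors, the earliest 'sync the firmware' can sit is position 3+1 = 4, and placing just those 3 first achieves it.

4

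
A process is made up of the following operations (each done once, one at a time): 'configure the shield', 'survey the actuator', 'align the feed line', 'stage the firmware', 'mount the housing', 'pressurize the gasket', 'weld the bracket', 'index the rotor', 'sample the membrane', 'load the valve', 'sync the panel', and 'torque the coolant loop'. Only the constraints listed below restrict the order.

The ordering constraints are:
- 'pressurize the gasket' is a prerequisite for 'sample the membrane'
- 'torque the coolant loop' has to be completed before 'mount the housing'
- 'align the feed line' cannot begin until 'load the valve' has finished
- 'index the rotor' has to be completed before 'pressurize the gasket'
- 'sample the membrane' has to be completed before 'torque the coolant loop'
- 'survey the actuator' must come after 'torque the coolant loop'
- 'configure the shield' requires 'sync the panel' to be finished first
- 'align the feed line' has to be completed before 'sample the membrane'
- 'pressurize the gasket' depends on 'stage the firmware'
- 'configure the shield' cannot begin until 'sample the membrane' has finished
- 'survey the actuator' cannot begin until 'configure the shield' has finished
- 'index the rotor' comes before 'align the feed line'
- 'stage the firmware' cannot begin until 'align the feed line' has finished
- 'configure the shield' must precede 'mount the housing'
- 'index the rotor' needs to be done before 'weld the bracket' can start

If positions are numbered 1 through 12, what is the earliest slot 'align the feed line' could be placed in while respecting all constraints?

3

Working backwards through the constraints from 'align the feed line', its full set of required predecessors is 'index the rotor', 'load the valve' — 2 of them.
So at minimum 2 operations come before 'align the feed line', putting 'align the feed line' no earlier than position 3. That position is achievable by scheduling exactly those predecessors first.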